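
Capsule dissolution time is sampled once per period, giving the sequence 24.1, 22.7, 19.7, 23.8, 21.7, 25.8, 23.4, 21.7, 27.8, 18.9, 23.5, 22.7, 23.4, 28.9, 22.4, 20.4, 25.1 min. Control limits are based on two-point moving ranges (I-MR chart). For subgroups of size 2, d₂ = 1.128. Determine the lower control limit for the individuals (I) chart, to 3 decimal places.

13.553

X̄ = (24.1 + 22.7 + 19.7 + 23.8 + 21.7 + 25.8 + 23.4 + 21.7 + 27.8 + 18.9 + 23.5 + 22.7 + 23.4 + 28.9 + 22.4 + 20.4 + 25.1) / 17 = 23.2941
Moving ranges: 1.4, 3.0, 4.1, 2.1, 4.1, 2.4, 1.7, 6.1, 8.9, 4.6, 0.8, 0.7, 5.5, 6.5, 2.0, 4.7; M̄R̄ = 58.6000 / 16 = 3.6625
LCL = X̄ − 3·M̄R̄/d₂ = 23.2941 − 3 × 3.6625 / 1.128 = 13.5534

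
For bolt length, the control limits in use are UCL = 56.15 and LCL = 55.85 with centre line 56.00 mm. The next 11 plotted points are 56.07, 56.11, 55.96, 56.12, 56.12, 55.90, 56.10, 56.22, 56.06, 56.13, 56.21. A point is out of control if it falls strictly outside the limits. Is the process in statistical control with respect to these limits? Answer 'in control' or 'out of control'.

out of control

Compare each point to [55.85, 56.15]: sample 8 = 56.22 > UCL; sample 11 = 56.21 > UCL.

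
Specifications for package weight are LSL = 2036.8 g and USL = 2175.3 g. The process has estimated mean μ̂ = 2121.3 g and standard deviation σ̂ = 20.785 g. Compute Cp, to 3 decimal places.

1.111

Cp = (USL − LSL) / (6σ̂) = (2175.3 − 2036.8) / (6 × 20.785) = 138.5000 / 124.7100 = 1.1106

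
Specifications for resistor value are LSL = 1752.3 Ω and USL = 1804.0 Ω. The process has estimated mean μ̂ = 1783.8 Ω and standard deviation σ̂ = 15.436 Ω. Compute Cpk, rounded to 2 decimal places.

Cpu = (USL − μ̂) / (3σ̂) = (1804.0 − 1783.8) / (3 × 15.436) = 0.4362; Cpl = (μ̂ − LSL) / (3σ̂) = (1783.8 − 1752.3) / (3 × 15.436) = 0.6802; Cpk = min(Cpu, Cpl) = 0.4362

0.44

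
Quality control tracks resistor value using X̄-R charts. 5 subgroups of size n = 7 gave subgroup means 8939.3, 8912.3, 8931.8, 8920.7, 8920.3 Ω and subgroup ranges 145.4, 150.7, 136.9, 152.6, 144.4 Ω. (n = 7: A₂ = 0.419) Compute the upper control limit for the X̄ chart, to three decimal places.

X̄̄ = (8939.3 + 8912.3 + 8931.8 + 8920.7 + 8920.3) / 5 = 44624.4000 / 5 = 8924.8800
R̄ = (145.4 + 150.7 + 136.9 + 152.6 + 144.4) / 5 = 730.0000 / 5 = 146.0000
UCL = X̄̄ + A₂·R̄ = 8924.8800 + 0.419 × 146.0000 = 8986.0540

8986.054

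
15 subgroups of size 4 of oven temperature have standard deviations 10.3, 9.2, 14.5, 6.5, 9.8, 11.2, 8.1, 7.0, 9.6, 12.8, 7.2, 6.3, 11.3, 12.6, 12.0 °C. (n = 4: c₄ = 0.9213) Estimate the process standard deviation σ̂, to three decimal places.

s̄ = (10.3 + 9.2 + 14.5 + 6.5 + 9.8 + 11.2 + 8.1 + 7.0 + 9.6 + 12.8 + 7.2 + 6.3 + 11.3 + 12.6 + 12.0) / 15 = 9.8933
σ̂ = s̄ / c₄ = 9.8933 / 0.9213 = 10.7384

10.738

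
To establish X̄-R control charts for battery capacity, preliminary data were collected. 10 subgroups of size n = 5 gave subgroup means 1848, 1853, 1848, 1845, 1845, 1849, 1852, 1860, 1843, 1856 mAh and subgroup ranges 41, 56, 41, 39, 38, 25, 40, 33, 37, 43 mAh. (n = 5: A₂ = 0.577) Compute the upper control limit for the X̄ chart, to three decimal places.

X̄̄ = (1848 + 1853 + 1848 + 1845 + 1845 + 1849 + 1852 + 1860 + 1843 + 1856) / 10 = 18499.0000 / 10 = 1849.9000
R̄ = (41 + 56 + 41 + 39 + 38 + 25 + 40 + 33 + 37 + 43) / 10 = 393.0000 / 10 = 39.3000
UCL = X̄̄ + A₂·R̄ = 1849.9000 + 0.577 × 39.3000 = 1872.5761

1872.576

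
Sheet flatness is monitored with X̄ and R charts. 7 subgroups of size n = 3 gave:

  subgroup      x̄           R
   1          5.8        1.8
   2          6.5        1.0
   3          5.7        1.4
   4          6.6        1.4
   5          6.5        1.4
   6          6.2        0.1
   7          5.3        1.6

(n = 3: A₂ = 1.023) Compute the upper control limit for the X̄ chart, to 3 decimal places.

7.357

X̄̄ = (5.8 + 6.5 + 5.7 + 6.6 + 6.5 + 6.2 + 5.3) / 7 = 42.6000 / 7 = 6.0857
R̄ = (1.8 + 1.0 + 1.4 + 1.4 + 1.4 + 0.1 + 1.6) / 7 = 8.7000 / 7 = 1.2429
UCL = X̄̄ + A₂·R̄ = 6.0857 + 1.023 × 1.2429 = 7.3572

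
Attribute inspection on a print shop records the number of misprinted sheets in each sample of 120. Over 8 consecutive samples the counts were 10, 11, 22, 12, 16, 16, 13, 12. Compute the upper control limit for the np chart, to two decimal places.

24.55

p̄ = Σdᵢ / (k·n) = 112 / (8 × 120) = 0.11667
UCL = np̄ + 3·√(np̄(1−p̄)) = 14.0000 + 3 × √(14.0000×0.88333) = 14.0000 + 3 × 3.5166 = 24.5499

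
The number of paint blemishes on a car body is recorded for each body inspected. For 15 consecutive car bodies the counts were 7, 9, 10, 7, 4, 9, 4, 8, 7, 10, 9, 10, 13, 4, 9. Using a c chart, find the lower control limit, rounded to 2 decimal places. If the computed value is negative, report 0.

0.00

c̄ = (7 + 9 + 10 + 7 + 4 + 9 + 4 + 8 + 7 + 10 + 9 + 10 + 13 + 4 + 9) / 15 = 120 / 15 = 8.0000
LCL = c̄ − 3√c̄ = 8.0000 − 3 × 2.8284 = -0.4853 → 0 (cannot be negative)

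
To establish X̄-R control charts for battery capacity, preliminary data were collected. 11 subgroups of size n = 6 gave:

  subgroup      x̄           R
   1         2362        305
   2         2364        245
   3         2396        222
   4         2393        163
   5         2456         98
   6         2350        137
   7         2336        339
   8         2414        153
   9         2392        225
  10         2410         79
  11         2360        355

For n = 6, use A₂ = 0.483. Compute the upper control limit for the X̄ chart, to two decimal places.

X̄̄ = (2362 + 2364 + 2396 + 2393 + 2456 + 2350 + 2336 + 2414 + 2392 + 2410 + 2360) / 11 = 26233.0000 / 11 = 2384.8182
R̄ = (305 + 245 + 222 + 163 + 98 + 137 + 339 + 153 + 225 + 79 + 355) / 11 = 2321.0000 / 11 = 211.0000
UCL = X̄̄ + A₂·R̄ = 2384.8182 + 0.483 × 211.0000 = 2486.7312

2486.73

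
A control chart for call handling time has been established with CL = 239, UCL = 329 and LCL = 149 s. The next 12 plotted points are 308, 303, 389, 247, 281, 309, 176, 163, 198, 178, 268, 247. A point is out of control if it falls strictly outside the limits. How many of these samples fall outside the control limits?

1

Compare each point to [149, 329]: sample 3 = 389 > UCL.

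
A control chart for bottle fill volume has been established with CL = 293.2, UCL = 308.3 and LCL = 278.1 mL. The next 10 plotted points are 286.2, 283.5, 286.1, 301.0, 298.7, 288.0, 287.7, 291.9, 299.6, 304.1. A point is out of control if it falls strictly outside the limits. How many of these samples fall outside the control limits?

All 10 points lie within [278.1, 308.3].

0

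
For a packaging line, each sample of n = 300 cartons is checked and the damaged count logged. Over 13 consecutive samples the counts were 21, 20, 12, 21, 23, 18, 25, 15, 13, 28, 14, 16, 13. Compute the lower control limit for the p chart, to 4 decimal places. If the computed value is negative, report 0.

0.0197

p̄ = Σdᵢ / (k·n) = 239 / (13 × 300) = 0.06128
LCL = p̄ − 3·√(p̄(1−p̄)/n) = 0.06128 − 3 × 0.01385 = 0.01974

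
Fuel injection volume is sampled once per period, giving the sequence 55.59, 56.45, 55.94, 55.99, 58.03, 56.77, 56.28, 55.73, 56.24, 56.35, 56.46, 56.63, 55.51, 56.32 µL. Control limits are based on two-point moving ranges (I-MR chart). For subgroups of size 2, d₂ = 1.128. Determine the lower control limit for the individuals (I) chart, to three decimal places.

X̄ = (55.59 + 56.45 + 55.94 + 55.99 + 58.03 + 56.77 + 56.28 + 55.73 + 56.24 + 56.35 + 56.46 + 56.63 + 55.51 + 56.32) / 14 = 56.3064
Moving ranges: 0.86, 0.51, 0.05, 2.04, 1.26, 0.49, 0.55, 0.51, 0.11, 0.11, 0.17, 1.12, 0.81; M̄R̄ = 8.5900 / 13 = 0.6608
LCL = X̄ − 3·M̄R̄/d₂ = 56.3064 − 3 × 0.6608 / 1.128 = 54.5491

54.549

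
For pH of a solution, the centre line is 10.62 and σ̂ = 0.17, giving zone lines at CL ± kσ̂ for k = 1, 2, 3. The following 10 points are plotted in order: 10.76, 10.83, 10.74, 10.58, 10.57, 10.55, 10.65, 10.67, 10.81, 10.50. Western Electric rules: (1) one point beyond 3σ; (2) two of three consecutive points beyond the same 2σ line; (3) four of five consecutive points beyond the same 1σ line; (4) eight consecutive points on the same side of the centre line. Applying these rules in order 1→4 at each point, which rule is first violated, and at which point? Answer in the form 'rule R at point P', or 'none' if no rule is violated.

Zone of each point (C = within 1σ̂, B = 1σ̂–2σ̂, A = 2σ̂–3σ̂, * = beyond 3σ̂; sign = side of CL): 1:+C, 2:+B, 3:+C, 4:-C, 5:-C, 6:-C, 7:+C, 8:+C, 9:+B, 10:-C
No rule fires across all 10 points.

none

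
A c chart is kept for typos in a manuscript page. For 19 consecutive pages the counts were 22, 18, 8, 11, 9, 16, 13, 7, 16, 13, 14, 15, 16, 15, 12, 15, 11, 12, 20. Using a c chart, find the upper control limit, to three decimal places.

c̄ = (22 + 18 + 8 + 11 + 9 + 16 + 13 + 7 + 16 + 13 + 14 + 15 + 16 + 15 + 12 + 15 + 11 + 12 + 20) / 19 = 263 / 19 = 13.8421
UCL = c̄ + 3√c̄ = 13.8421 + 3 × √13.8421 = 13.8421 + 3 × 3.7205 = 25.0036

25.004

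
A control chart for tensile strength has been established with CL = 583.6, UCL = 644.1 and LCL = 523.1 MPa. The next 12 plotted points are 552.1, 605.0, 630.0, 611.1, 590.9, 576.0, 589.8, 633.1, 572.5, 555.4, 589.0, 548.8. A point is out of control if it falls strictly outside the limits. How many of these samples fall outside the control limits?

0

All 12 points lie within [523.1, 644.1].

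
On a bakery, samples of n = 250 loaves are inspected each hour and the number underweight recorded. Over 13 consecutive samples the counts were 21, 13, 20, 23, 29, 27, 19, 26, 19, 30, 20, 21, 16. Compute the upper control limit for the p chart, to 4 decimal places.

p̄ = Σdᵢ / (k·n) = 284 / (13 × 250) = 0.08738
UCL = p̄ + 3·√(p̄(1−p̄)/n) = 0.08738 + 3 × √(0.08738×0.91262/250) = 0.08738 + 3 × 0.01786 = 0.14097

0.1410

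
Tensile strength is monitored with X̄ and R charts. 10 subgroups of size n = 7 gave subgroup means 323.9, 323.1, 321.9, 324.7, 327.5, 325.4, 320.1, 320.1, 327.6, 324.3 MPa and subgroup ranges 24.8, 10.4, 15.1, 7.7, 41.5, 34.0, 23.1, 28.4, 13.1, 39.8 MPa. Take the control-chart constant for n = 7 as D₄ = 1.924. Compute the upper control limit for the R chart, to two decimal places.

R̄ = (24.8 + 10.4 + 15.1 + 7.7 + 41.5 + 34.0 + 23.1 + 28.4 + 13.1 + 39.8) / 10 = 237.9000 / 10 = 23.7900
UCL_R = D₄·R̄ = 1.924 × 23.7900 = 45.7720

45.77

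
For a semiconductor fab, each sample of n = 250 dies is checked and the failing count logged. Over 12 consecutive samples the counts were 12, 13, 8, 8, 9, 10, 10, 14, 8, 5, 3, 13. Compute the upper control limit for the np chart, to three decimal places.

18.448

p̄ = Σdᵢ / (k·n) = 113 / (12 × 250) = 0.03767
UCL = np̄ + 3·√(np̄(1−p̄)) = 9.4167 + 3 × √(9.4167×0.96233) = 9.4167 + 3 × 3.0103 = 18.4476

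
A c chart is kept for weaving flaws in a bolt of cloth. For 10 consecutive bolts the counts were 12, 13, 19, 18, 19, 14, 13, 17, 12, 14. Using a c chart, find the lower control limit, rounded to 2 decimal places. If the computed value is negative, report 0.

c̄ = (12 + 13 + 19 + 18 + 19 + 14 + 13 + 17 + 12 + 14) / 10 = 151 / 10 = 15.1000
LCL = c̄ − 3√c̄ = 15.1000 − 3 × 3.8859 = 3.4424

3.44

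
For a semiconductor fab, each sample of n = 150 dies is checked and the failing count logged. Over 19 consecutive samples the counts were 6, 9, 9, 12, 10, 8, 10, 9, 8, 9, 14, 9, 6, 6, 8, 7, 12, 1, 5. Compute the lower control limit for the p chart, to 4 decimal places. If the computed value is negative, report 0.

p̄ = Σdᵢ / (k·n) = 158 / (19 × 150) = 0.05544
LCL = p̄ − 3·√(p̄(1−p̄)/n) = 0.05544 − 3 × 0.01868 = -0.00061 → 0 (negative, so LCL = 0)

0.0000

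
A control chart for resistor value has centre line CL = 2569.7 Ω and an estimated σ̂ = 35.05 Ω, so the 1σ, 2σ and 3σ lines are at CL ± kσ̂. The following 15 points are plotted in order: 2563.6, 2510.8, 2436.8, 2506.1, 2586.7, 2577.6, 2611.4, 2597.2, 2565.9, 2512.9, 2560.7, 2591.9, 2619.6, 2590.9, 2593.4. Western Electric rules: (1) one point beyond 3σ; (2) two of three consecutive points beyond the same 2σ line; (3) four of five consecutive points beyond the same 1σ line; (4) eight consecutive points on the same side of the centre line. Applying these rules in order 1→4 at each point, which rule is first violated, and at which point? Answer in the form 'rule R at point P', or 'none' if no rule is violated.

Zone of each point (C = within 1σ̂, B = 1σ̂–2σ̂, A = 2σ̂–3σ̂, * = beyond 3σ̂; sign = side of CL): 1:-C, 2:-B, 3:-*, 4:-B, 5:+C, 6:+C, 7:+B, 8:+C, 9:-C, 10:-B, 11:-C, 12:+C, 13:+B, 14:+C, 15:+C
Rule 1 (one point beyond the 3σ limits) is satisfied at point 3.

rule 1 at point 3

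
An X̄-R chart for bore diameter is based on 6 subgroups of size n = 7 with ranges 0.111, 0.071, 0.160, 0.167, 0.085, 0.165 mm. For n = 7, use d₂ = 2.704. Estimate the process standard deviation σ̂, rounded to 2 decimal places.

0.05

R̄ = (0.111 + 0.071 + 0.160 + 0.167 + 0.085 + 0.165) / 6 = 0.1265
σ̂ = R̄ / d₂ = 0.1265 / 2.704 = 0.0468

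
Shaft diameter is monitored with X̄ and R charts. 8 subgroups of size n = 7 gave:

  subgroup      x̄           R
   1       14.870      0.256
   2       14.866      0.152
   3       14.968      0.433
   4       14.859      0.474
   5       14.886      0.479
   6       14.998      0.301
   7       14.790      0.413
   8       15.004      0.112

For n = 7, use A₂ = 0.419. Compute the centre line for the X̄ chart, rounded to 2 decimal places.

14.91

X̄̄ = (14.870 + 14.866 + 14.968 + 14.859 + 14.886 + 14.998 + 14.790 + 15.004) / 8 = 119.2410 / 8 = 14.9051
CL = X̄̄ = 14.9051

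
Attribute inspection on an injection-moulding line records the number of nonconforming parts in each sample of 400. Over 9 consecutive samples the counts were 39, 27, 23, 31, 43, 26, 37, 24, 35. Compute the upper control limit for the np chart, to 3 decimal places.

47.867

p̄ = Σdᵢ / (k·n) = 285 / (9 × 400) = 0.07917
UCL = np̄ + 3·√(np̄(1−p̄)) = 31.6667 + 3 × √(31.6667×0.92083) = 31.6667 + 3 × 5.4000 = 47.8666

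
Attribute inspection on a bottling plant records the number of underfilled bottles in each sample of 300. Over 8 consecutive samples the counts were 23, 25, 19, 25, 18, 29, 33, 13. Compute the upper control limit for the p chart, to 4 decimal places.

p̄ = Σdᵢ / (k·n) = 185 / (8 × 300) = 0.07708
UCL = p̄ + 3·√(p̄(1−p̄)/n) = 0.07708 + 3 × √(0.07708×0.92292/300) = 0.07708 + 3 × 0.01540 = 0.12328

0.1233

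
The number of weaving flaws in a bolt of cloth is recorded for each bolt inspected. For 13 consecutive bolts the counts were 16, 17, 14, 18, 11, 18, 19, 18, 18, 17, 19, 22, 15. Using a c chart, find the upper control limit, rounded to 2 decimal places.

29.47

c̄ = (16 + 17 + 14 + 18 + 11 + 18 + 19 + 18 + 18 + 17 + 19 + 22 + 15) / 13 = 222 / 13 = 17.0769
UCL = c̄ + 3√c̄ = 17.0769 + 3 × √17.0769 = 17.0769 + 3 × 4.1324 = 29.4742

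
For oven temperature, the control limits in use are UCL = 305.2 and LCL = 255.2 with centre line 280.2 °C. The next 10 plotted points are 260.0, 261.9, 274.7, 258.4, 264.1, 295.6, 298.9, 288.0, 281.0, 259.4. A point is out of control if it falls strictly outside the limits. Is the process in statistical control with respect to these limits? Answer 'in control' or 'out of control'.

in control

All 10 points lie within [255.2, 305.2].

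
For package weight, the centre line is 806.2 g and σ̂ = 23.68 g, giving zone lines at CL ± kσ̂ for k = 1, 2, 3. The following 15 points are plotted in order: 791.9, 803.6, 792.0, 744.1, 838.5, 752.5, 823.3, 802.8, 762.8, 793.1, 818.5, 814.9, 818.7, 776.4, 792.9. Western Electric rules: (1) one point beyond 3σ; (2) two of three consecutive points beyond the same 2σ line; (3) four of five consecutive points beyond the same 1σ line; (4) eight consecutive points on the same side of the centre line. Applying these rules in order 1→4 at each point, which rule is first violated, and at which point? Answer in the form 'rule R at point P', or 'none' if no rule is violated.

Zone of each point (C = within 1σ̂, B = 1σ̂–2σ̂, A = 2σ̂–3σ̂, * = beyond 3σ̂; sign = side of CL): 1:-C, 2:-C, 3:-C, 4:-A, 5:+B, 6:-A, 7:+C, 8:-C, 9:-B, 10:-C, 11:+C, 12:+C, 13:+C, 14:-B, 15:-C
Rule 2 (two of three consecutive points beyond the same 2σ limit) is satisfied at point 6.

rule 2 at point 6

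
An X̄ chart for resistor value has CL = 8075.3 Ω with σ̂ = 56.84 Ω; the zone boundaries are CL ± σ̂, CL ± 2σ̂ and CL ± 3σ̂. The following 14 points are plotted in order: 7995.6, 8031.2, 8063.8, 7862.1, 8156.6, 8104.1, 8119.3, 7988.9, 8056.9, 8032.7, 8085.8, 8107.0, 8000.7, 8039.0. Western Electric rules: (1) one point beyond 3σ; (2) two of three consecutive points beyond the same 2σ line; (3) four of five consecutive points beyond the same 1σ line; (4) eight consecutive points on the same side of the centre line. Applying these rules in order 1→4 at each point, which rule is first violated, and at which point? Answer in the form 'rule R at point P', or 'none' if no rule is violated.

Zone of each point (C = within 1σ̂, B = 1σ̂–2σ̂, A = 2σ̂–3σ̂, * = beyond 3σ̂; sign = side of CL): 1:-B, 2:-C, 3:-C, 4:-*, 5:+B, 6:+C, 7:+C, 8:-B, 9:-C, 10:-C, 11:+C, 12:+C, 13:-B, 14:-C
Rule 1 (one point beyond the 3σ limits) is satisfied at point 4.

rule 1 at point 4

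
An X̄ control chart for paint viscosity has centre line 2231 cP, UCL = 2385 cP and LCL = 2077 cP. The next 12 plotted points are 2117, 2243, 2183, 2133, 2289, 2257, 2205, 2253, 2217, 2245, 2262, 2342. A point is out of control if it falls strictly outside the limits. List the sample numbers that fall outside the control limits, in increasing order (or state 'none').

All 12 points lie within [2077, 2385].

none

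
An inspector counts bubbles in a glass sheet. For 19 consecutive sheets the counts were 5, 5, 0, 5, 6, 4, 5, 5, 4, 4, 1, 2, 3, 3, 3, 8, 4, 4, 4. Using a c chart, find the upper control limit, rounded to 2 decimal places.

c̄ = (5 + 5 + 0 + 5 + 6 + 4 + 5 + 5 + 4 + 4 + 1 + 2 + 3 + 3 + 3 + 8 + 4 + 4 + 4) / 19 = 75 / 19 = 3.9474
UCL = c̄ + 3√c̄ = 3.9474 + 3 × √3.9474 = 3.9474 + 3 × 1.9868 = 9.9078

9.91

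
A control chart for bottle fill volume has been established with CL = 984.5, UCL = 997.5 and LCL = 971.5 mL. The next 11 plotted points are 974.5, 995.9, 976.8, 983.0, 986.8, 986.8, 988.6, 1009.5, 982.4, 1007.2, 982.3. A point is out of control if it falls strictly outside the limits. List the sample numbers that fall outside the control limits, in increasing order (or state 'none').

8, 10

Compare each point to [971.5, 997.5]: sample 8 = 1009.5 > UCL; sample 10 = 1007.2 > UCL.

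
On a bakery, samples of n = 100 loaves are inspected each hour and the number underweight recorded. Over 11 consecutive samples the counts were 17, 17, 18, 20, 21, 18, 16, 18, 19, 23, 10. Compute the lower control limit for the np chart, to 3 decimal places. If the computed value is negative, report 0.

6.406

p̄ = Σdᵢ / (k·n) = 197 / (11 × 100) = 0.17909
LCL = np̄ − 3·√(np̄(1−p̄)) = 17.9091 − 3 × 3.8343 = 6.4062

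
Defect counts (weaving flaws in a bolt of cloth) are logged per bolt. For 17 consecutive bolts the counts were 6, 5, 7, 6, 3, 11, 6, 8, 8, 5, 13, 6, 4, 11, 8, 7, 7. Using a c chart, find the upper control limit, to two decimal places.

15.12

c̄ = (6 + 5 + 7 + 6 + 3 + 11 + 6 + 8 + 8 + 5 + 13 + 6 + 4 + 11 + 8 + 7 + 7) / 17 = 121 / 17 = 7.1176
UCL = c̄ + 3√c̄ = 7.1176 + 3 × √7.1176 = 7.1176 + 3 × 2.6679 = 15.1213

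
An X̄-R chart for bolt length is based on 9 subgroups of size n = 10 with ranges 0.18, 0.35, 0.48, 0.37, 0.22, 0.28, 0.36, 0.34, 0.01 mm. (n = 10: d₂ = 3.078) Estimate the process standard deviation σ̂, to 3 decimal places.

R̄ = (0.18 + 0.35 + 0.48 + 0.37 + 0.22 + 0.28 + 0.36 + 0.34 + 0.01) / 9 = 0.2878
σ̂ = R̄ / d₂ = 0.2878 / 3.078 = 0.0935

0.093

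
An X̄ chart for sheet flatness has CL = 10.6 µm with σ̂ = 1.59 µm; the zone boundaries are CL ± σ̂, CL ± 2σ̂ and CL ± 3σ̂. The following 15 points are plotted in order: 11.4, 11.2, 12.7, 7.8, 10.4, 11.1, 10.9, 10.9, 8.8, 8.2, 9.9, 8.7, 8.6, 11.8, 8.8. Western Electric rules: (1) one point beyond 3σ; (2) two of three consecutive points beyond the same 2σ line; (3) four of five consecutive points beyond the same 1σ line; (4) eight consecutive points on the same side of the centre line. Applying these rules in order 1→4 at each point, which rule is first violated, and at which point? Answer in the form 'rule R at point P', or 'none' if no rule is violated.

rule 3 at point 13

Zone of each point (C = within 1σ̂, B = 1σ̂–2σ̂, A = 2σ̂–3σ̂, * = beyond 3σ̂; sign = side of CL): 1:+C, 2:+C, 3:+B, 4:-B, 5:-C, 6:+C, 7:+C, 8:+C, 9:-B, 10:-B, 11:-C, 12:-B, 13:-B, 14:+C, 15:-B
Rule 3 (four of five consecutive points beyond the same 1σ limit) is satisfied at point 13.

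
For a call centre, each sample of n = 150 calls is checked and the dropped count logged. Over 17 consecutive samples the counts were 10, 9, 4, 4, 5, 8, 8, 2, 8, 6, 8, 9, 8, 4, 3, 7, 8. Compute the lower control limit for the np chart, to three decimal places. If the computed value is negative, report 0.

0.000

p̄ = Σdᵢ / (k·n) = 111 / (17 × 150) = 0.04353
LCL = np̄ − 3·√(np̄(1−p̄)) = 6.5294 − 3 × 2.4990 = -0.9677 → 0 (negative, so LCL = 0)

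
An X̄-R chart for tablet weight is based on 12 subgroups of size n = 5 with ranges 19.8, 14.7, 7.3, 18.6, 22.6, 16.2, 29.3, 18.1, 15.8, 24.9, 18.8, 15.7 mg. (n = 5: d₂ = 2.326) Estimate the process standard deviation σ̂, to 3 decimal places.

7.946

R̄ = (19.8 + 14.7 + 7.3 + 18.6 + 22.6 + 16.2 + 29.3 + 18.1 + 15.8 + 24.9 + 18.8 + 15.7) / 12 = 18.4833
σ̂ = R̄ / d₂ = 18.4833 / 2.326 = 7.9464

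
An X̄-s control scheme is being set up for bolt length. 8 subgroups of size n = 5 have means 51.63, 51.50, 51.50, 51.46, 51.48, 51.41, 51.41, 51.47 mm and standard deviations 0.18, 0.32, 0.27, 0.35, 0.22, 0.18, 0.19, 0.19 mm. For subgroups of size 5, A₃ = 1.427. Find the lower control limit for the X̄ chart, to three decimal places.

X̄̄ = (51.63 + 51.50 + 51.50 + 51.46 + 51.48 + 51.41 + 51.41 + 51.47) / 8 = 51.4825
s̄ = (0.18 + 0.32 + 0.27 + 0.35 + 0.22 + 0.18 + 0.19 + 0.19) / 8 = 0.2375
LCL = X̄̄ − A₃·s̄ = 51.4825 − 1.427 × 0.2375 = 51.1436

51.144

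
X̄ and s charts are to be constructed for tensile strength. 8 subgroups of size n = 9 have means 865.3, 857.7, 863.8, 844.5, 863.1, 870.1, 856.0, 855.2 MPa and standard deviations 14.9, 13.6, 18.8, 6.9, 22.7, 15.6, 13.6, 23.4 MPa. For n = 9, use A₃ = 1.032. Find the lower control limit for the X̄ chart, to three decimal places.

X̄̄ = (865.3 + 857.7 + 863.8 + 844.5 + 863.1 + 870.1 + 856.0 + 855.2) / 8 = 859.4625
s̄ = (14.9 + 13.6 + 18.8 + 6.9 + 22.7 + 15.6 + 13.6 + 23.4) / 8 = 16.1875
LCL = X̄̄ − A₃·s̄ = 859.4625 − 1.032 × 16.1875 = 842.7570

842.757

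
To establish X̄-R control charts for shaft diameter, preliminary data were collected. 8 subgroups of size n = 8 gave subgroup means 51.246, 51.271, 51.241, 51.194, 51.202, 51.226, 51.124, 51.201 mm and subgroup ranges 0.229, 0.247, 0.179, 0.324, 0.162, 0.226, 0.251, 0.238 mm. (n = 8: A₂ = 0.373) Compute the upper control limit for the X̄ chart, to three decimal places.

51.300

X̄̄ = (51.246 + 51.271 + 51.241 + 51.194 + 51.202 + 51.226 + 51.124 + 51.201) / 8 = 409.7050 / 8 = 51.2131
R̄ = (0.229 + 0.247 + 0.179 + 0.324 + 0.162 + 0.226 + 0.251 + 0.238) / 8 = 1.8560 / 8 = 0.2320
UCL = X̄̄ + A₂·R̄ = 51.2131 + 0.373 × 0.2320 = 51.2997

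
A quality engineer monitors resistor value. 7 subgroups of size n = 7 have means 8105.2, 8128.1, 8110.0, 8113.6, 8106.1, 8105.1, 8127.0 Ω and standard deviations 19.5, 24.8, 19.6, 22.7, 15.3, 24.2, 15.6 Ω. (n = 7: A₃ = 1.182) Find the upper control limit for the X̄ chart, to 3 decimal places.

8137.513

X̄̄ = (8105.2 + 8128.1 + 8110.0 + 8113.6 + 8106.1 + 8105.1 + 8127.0) / 7 = 8113.5857
s̄ = (19.5 + 24.8 + 19.6 + 22.7 + 15.3 + 24.2 + 15.6) / 7 = 20.2429
UCL = X̄̄ + A₃·s̄ = 8113.5857 + 1.182 × 20.2429 = 8137.5128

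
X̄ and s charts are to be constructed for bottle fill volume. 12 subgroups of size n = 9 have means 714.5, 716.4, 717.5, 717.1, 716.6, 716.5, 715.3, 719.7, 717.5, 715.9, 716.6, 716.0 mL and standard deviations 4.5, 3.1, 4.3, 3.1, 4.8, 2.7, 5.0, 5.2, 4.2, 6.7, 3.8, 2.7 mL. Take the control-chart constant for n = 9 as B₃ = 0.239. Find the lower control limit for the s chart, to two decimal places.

1.00

s̄ = (4.5 + 3.1 + 4.3 + 3.1 + 4.8 + 2.7 + 5.0 + 5.2 + 4.2 + 6.7 + 3.8 + 2.7) / 12 = 4.1750
LCL_s = B₃·s̄ = 0.239 × 4.1750 = 0.9978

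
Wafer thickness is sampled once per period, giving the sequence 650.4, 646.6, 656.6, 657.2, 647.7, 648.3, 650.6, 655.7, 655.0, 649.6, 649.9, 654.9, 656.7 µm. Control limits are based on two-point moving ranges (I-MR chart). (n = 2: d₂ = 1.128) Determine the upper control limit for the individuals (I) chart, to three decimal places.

X̄ = (650.4 + 646.6 + 656.6 + 657.2 + 647.7 + 648.3 + 650.6 + 655.7 + 655.0 + 649.6 + 649.9 + 654.9 + 656.7) / 13 = 652.2462
Moving ranges: 3.8, 10.0, 0.6, 9.5, 0.6, 2.3, 5.1, 0.7, 5.4, 0.3, 5.0, 1.8; M̄R̄ = 45.1000 / 12 = 3.7583
UCL = X̄ + 3·M̄R̄/d₂ = 652.2462 + 3 × 3.7583 / 1.128 = 662.2417

662.242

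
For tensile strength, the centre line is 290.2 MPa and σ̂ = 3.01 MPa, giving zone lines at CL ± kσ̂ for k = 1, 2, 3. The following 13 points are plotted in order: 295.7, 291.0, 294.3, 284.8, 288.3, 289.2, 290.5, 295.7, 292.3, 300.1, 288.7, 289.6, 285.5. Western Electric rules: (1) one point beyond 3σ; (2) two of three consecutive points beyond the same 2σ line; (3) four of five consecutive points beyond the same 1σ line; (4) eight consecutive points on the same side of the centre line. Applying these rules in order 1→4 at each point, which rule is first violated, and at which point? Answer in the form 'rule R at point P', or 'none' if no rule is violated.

Zone of each point (C = within 1σ̂, B = 1σ̂–2σ̂, A = 2σ̂–3σ̂, * = beyond 3σ̂; sign = side of CL): 1:+B, 2:+C, 3:+B, 4:-B, 5:-C, 6:-C, 7:+C, 8:+B, 9:+C, 10:+*, 11:-C, 12:-C, 13:-B
Rule 1 (one point beyond the 3σ limits) is satisfied at point 10.

rule 1 at point 10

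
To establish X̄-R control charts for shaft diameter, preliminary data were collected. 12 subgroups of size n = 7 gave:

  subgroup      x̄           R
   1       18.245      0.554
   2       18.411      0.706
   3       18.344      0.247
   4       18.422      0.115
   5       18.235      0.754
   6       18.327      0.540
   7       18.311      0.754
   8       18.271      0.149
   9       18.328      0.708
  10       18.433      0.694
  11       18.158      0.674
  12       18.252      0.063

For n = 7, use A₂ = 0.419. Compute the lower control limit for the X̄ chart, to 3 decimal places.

18.103

X̄̄ = (18.245 + 18.411 + 18.344 + 18.422 + 18.235 + 18.327 + 18.311 + 18.271 + 18.328 + 18.433 + 18.158 + 18.252) / 12 = 219.7370 / 12 = 18.3114
R̄ = (0.554 + 0.706 + 0.247 + 0.115 + 0.754 + 0.540 + 0.754 + 0.149 + 0.708 + 0.694 + 0.674 + 0.063) / 12 = 5.9580 / 12 = 0.4965
LCL = X̄̄ − A₂·R̄ = 18.3114 − 0.419 × 0.4965 = 18.1034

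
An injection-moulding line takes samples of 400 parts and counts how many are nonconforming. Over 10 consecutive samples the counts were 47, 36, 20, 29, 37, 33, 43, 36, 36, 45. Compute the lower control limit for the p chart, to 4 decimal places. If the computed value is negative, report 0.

p̄ = Σdᵢ / (k·n) = 362 / (10 × 400) = 0.09050
LCL = p̄ − 3·√(p̄(1−p̄)/n) = 0.09050 − 3 × 0.01434 = 0.04747

0.0475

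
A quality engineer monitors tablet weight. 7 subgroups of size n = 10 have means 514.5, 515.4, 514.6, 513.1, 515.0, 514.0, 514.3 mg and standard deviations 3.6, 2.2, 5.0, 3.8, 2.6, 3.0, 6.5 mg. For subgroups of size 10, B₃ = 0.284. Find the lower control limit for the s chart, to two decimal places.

s̄ = (3.6 + 2.2 + 5.0 + 3.8 + 2.6 + 3.0 + 6.5) / 7 = 3.8143
LCL_s = B₃·s̄ = 0.284 × 3.8143 = 1.0833

1.08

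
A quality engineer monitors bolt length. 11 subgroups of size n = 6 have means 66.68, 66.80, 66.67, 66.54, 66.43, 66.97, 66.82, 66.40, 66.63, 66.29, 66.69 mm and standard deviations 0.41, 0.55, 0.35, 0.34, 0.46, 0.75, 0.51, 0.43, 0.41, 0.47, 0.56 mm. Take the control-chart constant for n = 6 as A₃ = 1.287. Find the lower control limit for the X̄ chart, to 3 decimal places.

66.016

X̄̄ = (66.68 + 66.80 + 66.67 + 66.54 + 66.43 + 66.97 + 66.82 + 66.40 + 66.63 + 66.29 + 66.69) / 11 = 66.6291
s̄ = (0.41 + 0.55 + 0.35 + 0.34 + 0.46 + 0.75 + 0.51 + 0.43 + 0.41 + 0.47 + 0.56) / 11 = 0.4764
LCL = X̄̄ − A₃·s̄ = 66.6291 − 1.287 × 0.4764 = 66.0160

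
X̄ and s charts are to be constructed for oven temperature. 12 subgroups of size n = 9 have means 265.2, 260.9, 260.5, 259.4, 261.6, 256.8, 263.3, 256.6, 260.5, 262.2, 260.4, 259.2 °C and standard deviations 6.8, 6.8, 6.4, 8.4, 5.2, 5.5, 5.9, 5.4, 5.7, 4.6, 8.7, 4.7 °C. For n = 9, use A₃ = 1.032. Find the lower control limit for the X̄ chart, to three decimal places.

254.177

X̄̄ = (265.2 + 260.9 + 260.5 + 259.4 + 261.6 + 256.8 + 263.3 + 256.6 + 260.5 + 262.2 + 260.4 + 259.2) / 12 = 260.5500
s̄ = (6.8 + 6.8 + 6.4 + 8.4 + 5.2 + 5.5 + 5.9 + 5.4 + 5.7 + 4.6 + 8.7 + 4.7) / 12 = 6.1750
LCL = X̄̄ − A₃·s̄ = 260.5500 − 1.032 × 6.1750 = 254.1774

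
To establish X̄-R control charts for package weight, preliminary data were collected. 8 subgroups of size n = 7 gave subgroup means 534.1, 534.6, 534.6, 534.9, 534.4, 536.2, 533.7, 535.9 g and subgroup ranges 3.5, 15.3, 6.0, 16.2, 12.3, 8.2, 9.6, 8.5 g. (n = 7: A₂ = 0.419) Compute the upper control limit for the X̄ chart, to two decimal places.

X̄̄ = (534.1 + 534.6 + 534.6 + 534.9 + 534.4 + 536.2 + 533.7 + 535.9) / 8 = 4278.4000 / 8 = 534.8000
R̄ = (3.5 + 15.3 + 6.0 + 16.2 + 12.3 + 8.2 + 9.6 + 8.5) / 8 = 79.6000 / 8 = 9.9500
UCL = X̄̄ + A₂·R̄ = 534.8000 + 0.419 × 9.9500 = 538.9690

538.97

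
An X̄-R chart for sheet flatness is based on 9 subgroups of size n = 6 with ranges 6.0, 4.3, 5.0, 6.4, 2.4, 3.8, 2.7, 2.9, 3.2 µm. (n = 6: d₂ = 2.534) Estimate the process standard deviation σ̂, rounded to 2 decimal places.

1.61

R̄ = (6.0 + 4.3 + 5.0 + 6.4 + 2.4 + 3.8 + 2.7 + 2.9 + 3.2) / 9 = 4.0778
σ̂ = R̄ / d₂ = 4.0778 / 2.534 = 1.6092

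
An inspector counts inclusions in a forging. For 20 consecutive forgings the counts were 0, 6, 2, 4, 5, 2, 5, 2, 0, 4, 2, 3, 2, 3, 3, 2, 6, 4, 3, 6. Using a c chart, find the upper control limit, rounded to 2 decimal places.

c̄ = (0 + 6 + 2 + 4 + 5 + 2 + 5 + 2 + 0 + 4 + 2 + 3 + 2 + 3 + 3 + 2 + 6 + 4 + 3 + 6) / 20 = 64 / 20 = 3.2000
UCL = c̄ + 3√c̄ = 3.2000 + 3 × √3.2000 = 3.2000 + 3 × 1.7889 = 8.5666

8.57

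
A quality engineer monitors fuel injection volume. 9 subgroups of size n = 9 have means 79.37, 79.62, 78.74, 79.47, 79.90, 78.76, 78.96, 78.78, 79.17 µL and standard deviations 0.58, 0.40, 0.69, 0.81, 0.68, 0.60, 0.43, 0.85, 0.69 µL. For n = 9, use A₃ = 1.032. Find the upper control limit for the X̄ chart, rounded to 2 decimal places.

X̄̄ = (79.37 + 79.62 + 78.74 + 79.47 + 79.90 + 78.76 + 78.96 + 78.78 + 79.17) / 9 = 79.1967
s̄ = (0.58 + 0.40 + 0.69 + 0.81 + 0.68 + 0.60 + 0.43 + 0.85 + 0.69) / 9 = 0.6367
UCL = X̄̄ + A₃·s̄ = 79.1967 + 1.032 × 0.6367 = 79.8537

79.85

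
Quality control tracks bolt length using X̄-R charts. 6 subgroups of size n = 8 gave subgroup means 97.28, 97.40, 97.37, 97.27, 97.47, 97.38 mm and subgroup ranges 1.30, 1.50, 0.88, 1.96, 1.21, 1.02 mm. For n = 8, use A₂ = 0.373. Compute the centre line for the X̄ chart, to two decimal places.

X̄̄ = (97.28 + 97.40 + 97.37 + 97.27 + 97.47 + 97.38) / 6 = 584.1700 / 6 = 97.3617
CL = X̄̄ = 97.3617

97.36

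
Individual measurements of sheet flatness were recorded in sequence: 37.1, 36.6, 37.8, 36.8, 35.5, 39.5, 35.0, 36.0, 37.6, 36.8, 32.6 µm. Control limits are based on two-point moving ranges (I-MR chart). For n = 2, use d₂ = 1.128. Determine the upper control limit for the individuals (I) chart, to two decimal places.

X̄ = (37.1 + 36.6 + 37.8 + 36.8 + 35.5 + 39.5 + 35.0 + 36.0 + 37.6 + 36.8 + 32.6) / 11 = 36.4818
Moving ranges: 0.5, 1.2, 1.0, 1.3, 4.0, 4.5, 1.0, 1.6, 0.8, 4.2; M̄R̄ = 20.1000 / 10 = 2.0100
UCL = X̄ + 3·M̄R̄/d₂ = 36.4818 + 3 × 2.0100 / 1.128 = 41.8276

41.83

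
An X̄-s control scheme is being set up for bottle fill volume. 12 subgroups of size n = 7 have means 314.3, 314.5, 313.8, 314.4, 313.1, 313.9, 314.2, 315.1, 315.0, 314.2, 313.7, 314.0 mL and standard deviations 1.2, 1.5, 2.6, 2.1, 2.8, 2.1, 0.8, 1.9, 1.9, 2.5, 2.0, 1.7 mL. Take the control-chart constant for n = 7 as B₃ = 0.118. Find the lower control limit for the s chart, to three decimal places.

s̄ = (1.2 + 1.5 + 2.6 + 2.1 + 2.8 + 2.1 + 0.8 + 1.9 + 1.9 + 2.5 + 2.0 + 1.7) / 12 = 1.9250
LCL_s = B₃·s̄ = 0.118 × 1.9250 = 0.2271

0.227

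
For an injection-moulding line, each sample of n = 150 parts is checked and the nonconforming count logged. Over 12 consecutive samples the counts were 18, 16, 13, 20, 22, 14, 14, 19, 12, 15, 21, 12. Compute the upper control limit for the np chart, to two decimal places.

p̄ = Σdᵢ / (k·n) = 196 / (12 × 150) = 0.10889
UCL = np̄ + 3·√(np̄(1−p̄)) = 16.3333 + 3 × √(16.3333×0.89111) = 16.3333 + 3 × 3.8151 = 27.7786

27.78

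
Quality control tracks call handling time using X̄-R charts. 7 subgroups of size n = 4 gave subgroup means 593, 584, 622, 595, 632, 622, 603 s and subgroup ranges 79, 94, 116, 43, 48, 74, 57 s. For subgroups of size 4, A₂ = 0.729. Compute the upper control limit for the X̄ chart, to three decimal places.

660.503

X̄̄ = (593 + 584 + 622 + 595 + 632 + 622 + 603) / 7 = 4251.0000 / 7 = 607.2857
R̄ = (79 + 94 + 116 + 43 + 48 + 74 + 57) / 7 = 511.0000 / 7 = 73.0000
UCL = X̄̄ + A₂·R̄ = 607.2857 + 0.729 × 73.0000 = 660.5027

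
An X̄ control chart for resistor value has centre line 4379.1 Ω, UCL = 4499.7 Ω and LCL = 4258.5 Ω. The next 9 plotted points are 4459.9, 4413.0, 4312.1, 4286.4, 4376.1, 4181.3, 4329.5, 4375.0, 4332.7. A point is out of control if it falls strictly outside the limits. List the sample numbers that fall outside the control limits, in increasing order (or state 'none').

6

Compare each point to [4258.5, 4499.7]: sample 6 = 4181.3 < LCL.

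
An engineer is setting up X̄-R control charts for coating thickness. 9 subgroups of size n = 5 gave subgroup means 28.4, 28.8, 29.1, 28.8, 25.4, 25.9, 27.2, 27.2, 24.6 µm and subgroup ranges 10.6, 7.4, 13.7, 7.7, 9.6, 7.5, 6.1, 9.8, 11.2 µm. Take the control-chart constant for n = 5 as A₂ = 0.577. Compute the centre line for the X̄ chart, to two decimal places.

27.27

X̄̄ = (28.4 + 28.8 + 29.1 + 28.8 + 25.4 + 25.9 + 27.2 + 27.2 + 24.6) / 9 = 245.4000 / 9 = 27.2667
CL = X̄̄ = 27.2667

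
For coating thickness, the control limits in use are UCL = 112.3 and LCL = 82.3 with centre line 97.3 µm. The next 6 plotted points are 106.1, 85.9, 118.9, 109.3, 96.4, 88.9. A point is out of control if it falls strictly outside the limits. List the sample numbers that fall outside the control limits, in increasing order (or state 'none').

Compare each point to [82.3, 112.3]: sample 3 = 118.9 > UCL.

3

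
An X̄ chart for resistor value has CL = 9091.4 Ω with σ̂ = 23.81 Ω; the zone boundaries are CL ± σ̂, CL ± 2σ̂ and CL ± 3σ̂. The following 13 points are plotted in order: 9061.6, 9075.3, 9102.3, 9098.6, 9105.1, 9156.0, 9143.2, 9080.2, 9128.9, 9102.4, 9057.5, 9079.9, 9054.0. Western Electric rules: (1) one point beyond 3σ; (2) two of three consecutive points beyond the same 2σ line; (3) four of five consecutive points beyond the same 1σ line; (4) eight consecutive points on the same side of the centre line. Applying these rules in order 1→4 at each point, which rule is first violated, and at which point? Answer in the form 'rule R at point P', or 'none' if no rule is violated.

Zone of each point (C = within 1σ̂, B = 1σ̂–2σ̂, A = 2σ̂–3σ̂, * = beyond 3σ̂; sign = side of CL): 1:-B, 2:-C, 3:+C, 4:+C, 5:+C, 6:+A, 7:+A, 8:-C, 9:+B, 10:+C, 11:-B, 12:-C, 13:-B
Rule 2 (two of three consecutive points beyond the same 2σ limit) is satisfied at point 7.

rule 2 at point 7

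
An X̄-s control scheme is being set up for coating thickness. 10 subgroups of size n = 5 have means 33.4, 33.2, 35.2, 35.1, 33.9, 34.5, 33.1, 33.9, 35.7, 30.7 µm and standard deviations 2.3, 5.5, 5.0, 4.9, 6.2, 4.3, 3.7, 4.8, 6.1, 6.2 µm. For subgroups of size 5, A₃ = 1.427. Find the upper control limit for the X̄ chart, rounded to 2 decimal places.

X̄̄ = (33.4 + 33.2 + 35.2 + 35.1 + 33.9 + 34.5 + 33.1 + 33.9 + 35.7 + 30.7) / 10 = 33.8700
s̄ = (2.3 + 5.5 + 5.0 + 4.9 + 6.2 + 4.3 + 3.7 + 4.8 + 6.1 + 6.2) / 10 = 4.9000
UCL = X̄̄ + A₃·s̄ = 33.8700 + 1.427 × 4.9000 = 40.8623

40.86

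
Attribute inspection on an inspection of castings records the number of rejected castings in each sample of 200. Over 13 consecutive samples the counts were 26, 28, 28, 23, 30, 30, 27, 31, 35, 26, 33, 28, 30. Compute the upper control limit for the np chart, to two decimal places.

43.75

p̄ = Σdᵢ / (k·n) = 375 / (13 × 200) = 0.14423
UCL = np̄ + 3·√(np̄(1−p̄)) = 28.8462 + 3 × √(28.8462×0.85577) = 28.8462 + 3 × 4.9685 = 43.7516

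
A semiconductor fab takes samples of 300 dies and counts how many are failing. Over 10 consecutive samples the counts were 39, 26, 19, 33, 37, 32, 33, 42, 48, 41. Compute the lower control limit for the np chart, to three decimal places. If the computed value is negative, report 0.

18.319

p̄ = Σdᵢ / (k·n) = 350 / (10 × 300) = 0.11667
LCL = np̄ − 3·√(np̄(1−p̄)) = 35.0000 − 3 × 5.5603 = 18.3192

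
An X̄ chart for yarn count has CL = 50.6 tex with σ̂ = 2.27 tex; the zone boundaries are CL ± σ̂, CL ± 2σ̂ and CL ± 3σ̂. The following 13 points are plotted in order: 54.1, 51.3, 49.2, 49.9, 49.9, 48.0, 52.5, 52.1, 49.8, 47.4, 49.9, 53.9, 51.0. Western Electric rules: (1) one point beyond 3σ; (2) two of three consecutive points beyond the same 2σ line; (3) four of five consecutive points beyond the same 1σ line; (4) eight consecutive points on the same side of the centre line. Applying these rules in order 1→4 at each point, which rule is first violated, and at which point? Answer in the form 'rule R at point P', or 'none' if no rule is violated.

none

Zone of each point (C = within 1σ̂, B = 1σ̂–2σ̂, A = 2σ̂–3σ̂, * = beyond 3σ̂; sign = side of CL): 1:+B, 2:+C, 3:-C, 4:-C, 5:-C, 6:-B, 7:+C, 8:+C, 9:-C, 10:-B, 11:-C, 12:+B, 13:+C
No rule fires across all 13 points.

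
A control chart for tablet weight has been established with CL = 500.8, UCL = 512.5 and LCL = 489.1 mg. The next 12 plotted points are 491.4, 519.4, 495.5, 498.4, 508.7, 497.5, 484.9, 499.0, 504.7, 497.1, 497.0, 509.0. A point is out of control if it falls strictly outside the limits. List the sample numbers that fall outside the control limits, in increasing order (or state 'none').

2, 7

Compare each point to [489.1, 512.5]: sample 2 = 519.4 > UCL; sample 7 = 484.9 < LCL.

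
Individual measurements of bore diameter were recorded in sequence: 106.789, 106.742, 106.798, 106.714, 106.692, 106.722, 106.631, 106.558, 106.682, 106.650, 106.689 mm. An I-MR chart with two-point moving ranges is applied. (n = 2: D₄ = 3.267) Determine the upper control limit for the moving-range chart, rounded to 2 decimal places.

Moving ranges: 0.047, 0.056, 0.084, 0.022, 0.030, 0.091, 0.073, 0.124, 0.032, 0.039; M̄R̄ = 0.5980 / 10 = 0.0598
UCL_MR = D₄·M̄R̄ = 3.267 × 0.0598 = 0.1954

0.20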